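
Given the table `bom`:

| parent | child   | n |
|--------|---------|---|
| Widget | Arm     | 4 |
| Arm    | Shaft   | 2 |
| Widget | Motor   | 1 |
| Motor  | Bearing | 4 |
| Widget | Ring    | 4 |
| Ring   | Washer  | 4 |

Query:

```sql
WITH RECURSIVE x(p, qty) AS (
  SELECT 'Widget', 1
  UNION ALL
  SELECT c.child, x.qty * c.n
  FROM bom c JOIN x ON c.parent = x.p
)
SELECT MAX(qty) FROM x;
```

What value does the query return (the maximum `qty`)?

16

Base: (Widget, qty=1).
Iteration 1: components of {Widget} -> Arm = 1*4 = 4, Motor = 1*1 = 1, Ring = 1*4 = 4.
Iteration 2: components of {Arm,Motor,Ring} -> Bearing = 1*4 = 4, Shaft = 4*2 = 8, Washer = 4*4 = 16.
Iteration 3: no further components; recursion stops.
qty values: 1, 4, 4, 1, 16, 8, 4; the maximum is 16.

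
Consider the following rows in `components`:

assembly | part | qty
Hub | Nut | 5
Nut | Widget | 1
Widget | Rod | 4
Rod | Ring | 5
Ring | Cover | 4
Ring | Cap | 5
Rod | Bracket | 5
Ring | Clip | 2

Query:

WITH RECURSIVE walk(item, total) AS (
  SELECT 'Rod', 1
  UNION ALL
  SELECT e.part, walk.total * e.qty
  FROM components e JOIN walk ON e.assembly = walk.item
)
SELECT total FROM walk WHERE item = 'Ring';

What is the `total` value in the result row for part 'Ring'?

Base: (Rod, total=1).
Iteration 1: components of {Rod} -> Bracket = 1*5 = 5, Ring = 1*5 = 5.
Iteration 2: components of {Bracket,Ring} -> Cap = 5*5 = 25, Clip = 5*2 = 10, Cover = 5*4 = 20.
Iteration 3: no further components; recursion stops.

5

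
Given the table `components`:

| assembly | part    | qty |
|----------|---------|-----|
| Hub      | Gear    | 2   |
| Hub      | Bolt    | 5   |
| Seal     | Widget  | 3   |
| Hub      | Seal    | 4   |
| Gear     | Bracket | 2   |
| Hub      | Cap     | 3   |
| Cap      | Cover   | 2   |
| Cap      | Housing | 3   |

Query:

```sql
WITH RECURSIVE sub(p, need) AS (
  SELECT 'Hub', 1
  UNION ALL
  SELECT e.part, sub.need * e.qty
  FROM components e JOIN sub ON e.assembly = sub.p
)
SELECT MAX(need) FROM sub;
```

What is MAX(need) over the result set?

12

Base: (Hub, need=1).
Iteration 1: components of {Hub} -> Bolt = 1*5 = 5, Cap = 1*3 = 3, Gear = 1*2 = 2, Seal = 1*4 = 4.
Iteration 2: components of {Bolt,Cap,Gear,Seal} -> Bracket = 2*2 = 4, Cover = 3*2 = 6, Housing = 3*3 = 9, Widget = 4*3 = 12.
Iteration 3: no further components; recursion stops.
need values: 1, 5, 3, 4, 2, 6, 9, 12, 4; the maximum is 12.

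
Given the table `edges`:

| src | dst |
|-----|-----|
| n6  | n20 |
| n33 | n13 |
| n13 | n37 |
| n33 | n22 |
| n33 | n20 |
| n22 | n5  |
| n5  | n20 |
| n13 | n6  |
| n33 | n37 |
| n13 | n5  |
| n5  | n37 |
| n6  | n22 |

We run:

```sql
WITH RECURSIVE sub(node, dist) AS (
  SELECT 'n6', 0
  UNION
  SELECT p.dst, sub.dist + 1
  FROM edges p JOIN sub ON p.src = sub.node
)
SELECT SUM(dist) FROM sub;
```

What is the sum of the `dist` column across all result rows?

Base: (n6, dist=0).
Iteration 1: edges from {n6} -> (n20, dist=1), (n22, dist=1).
Iteration 2: edges from {n20,n22} -> (n5, dist=2).
Iteration 3: edges from {n5} -> (n20, dist=3), (n37, dist=3).
Iteration 4: no outgoing edges from {n20,n37}; recursion stops.
SUM(dist) = 0 + 1 + 1 + 2 + 3 + 3 = 10.

10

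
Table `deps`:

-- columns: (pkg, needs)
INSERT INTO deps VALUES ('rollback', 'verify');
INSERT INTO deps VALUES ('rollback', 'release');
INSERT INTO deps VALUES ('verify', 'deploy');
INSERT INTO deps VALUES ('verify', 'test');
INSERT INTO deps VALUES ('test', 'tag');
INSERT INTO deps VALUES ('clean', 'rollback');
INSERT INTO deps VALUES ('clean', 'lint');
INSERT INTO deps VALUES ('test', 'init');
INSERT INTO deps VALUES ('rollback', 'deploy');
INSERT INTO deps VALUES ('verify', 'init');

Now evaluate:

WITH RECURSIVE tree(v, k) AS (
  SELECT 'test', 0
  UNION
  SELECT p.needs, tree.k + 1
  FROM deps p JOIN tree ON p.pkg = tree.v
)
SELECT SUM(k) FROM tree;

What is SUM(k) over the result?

2

Base: (test, k=0).
Iteration 1: edges from {test} -> (init, k=1), (tag, k=1).
Iteration 2: no outgoing edges from {init,tag}; recursion stops.
SUM(k) = 0 + 1 + 1 = 2.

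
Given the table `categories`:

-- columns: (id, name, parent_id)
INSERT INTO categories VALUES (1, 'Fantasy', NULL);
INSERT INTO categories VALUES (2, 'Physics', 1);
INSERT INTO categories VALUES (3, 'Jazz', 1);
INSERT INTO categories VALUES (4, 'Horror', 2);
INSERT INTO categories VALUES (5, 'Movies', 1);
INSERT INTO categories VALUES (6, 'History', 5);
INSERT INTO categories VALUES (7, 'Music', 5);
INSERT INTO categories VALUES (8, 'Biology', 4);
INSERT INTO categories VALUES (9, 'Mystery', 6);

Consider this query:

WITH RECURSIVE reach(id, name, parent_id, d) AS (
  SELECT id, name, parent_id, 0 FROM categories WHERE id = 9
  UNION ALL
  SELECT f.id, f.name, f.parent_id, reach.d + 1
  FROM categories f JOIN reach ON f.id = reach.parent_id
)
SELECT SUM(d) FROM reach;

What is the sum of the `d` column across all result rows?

6

Base: id=9 (Mystery), parent_id=6, d 0.
Iteration 1: join on id=6 -> History (id 6, parent_id=5, d 1).
Iteration 2: join on id=5 -> Movies (id 5, parent_id=1, d 2).
Iteration 3: join on id=1 -> Fantasy (id 1, parent_id=NULL, d 3).
Iteration 4: parent_id is NULL; no match; recursion stops.
SUM(d) = 0 + 1 + 2 + 3 = 6.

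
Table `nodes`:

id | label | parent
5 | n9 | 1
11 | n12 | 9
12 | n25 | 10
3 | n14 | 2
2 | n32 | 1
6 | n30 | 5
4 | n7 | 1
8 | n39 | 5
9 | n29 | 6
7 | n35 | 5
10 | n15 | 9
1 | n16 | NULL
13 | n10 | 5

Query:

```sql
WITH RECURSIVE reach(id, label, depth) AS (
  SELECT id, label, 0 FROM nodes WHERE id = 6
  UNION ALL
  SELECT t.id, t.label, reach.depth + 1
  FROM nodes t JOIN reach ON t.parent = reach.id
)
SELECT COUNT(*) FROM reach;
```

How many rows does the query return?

Base: id=6 (n30) at depth 0.
Iteration 1: rows with parent in {6} -> n29 (id 9, depth 1).
Iteration 2: rows with parent in {9} -> n15 (id 10, depth 2), n12 (id 11, depth 2).
Iteration 3: rows with parent in {10,11} -> n25 (id 12, depth 3).
Iteration 4: no rows with parent in {12}; recursion stops.
Total rows emitted: 5.

5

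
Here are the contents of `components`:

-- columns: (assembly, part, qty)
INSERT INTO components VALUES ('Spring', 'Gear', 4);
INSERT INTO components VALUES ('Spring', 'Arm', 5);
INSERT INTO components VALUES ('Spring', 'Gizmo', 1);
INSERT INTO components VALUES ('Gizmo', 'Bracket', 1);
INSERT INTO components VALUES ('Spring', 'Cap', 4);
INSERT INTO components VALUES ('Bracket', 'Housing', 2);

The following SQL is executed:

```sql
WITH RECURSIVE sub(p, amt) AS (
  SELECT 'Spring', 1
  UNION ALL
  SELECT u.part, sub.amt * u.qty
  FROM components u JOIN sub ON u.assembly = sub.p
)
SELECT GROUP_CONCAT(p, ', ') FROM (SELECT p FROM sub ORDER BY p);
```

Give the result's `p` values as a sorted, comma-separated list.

Base: (Spring, amt=1).
Iteration 1: components of {Spring} -> Arm = 1*5 = 5, Cap = 1*4 = 4, Gear = 1*4 = 4, Gizmo = 1*1 = 1.
Iteration 2: components of {Arm,Cap,Gear,Gizmo} -> Bracket = 1*1 = 1.
Iteration 3: components of {Bracket} -> Housing = 1*2 = 2.
Iteration 4: no further components; recursion stops.

Arm, Bracket, Cap, Gear, Gizmo, Housing, Spring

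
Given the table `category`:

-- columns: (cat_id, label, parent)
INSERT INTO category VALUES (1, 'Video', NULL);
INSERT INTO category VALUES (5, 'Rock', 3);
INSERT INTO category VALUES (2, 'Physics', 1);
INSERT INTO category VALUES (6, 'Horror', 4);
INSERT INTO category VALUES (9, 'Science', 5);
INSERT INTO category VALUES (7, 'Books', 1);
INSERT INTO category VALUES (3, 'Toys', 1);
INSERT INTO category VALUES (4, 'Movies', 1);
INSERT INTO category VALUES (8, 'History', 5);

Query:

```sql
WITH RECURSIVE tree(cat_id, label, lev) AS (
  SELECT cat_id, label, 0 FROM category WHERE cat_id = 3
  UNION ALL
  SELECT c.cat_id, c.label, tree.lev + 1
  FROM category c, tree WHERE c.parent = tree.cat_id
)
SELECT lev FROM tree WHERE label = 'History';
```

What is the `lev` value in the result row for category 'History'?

Base: cat_id=3 (Toys) at lev 0.
Iteration 1: rows with parent in {3} -> Rock (id 5, lev 1).
Iteration 2: rows with parent in {5} -> History (id 8, lev 2), Science (id 9, lev 2).
Iteration 3: no rows with parent in {8,9}; recursion stops.

2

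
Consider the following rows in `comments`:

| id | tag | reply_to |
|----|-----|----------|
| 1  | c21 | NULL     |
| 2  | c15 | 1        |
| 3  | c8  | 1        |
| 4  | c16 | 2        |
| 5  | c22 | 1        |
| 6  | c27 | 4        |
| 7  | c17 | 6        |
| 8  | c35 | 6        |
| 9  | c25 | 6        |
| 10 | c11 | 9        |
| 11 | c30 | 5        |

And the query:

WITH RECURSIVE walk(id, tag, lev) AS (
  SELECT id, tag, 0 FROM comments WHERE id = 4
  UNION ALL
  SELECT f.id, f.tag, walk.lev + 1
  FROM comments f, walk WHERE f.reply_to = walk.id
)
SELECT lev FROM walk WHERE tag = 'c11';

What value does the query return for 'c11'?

Base: id=4 (c16) at lev 0.
Iteration 1: rows with reply_to in {4} -> c27 (id 6, lev 1).
Iteration 2: rows with reply_to in {6} -> c17 (id 7, lev 2), c35 (id 8, lev 2), c25 (id 9, lev 2).
Iteration 3: rows with reply_to in {7,8,9} -> c11 (id 10, lev 3).
Iteration 4: no rows with reply_to in {10}; recursion stops.

3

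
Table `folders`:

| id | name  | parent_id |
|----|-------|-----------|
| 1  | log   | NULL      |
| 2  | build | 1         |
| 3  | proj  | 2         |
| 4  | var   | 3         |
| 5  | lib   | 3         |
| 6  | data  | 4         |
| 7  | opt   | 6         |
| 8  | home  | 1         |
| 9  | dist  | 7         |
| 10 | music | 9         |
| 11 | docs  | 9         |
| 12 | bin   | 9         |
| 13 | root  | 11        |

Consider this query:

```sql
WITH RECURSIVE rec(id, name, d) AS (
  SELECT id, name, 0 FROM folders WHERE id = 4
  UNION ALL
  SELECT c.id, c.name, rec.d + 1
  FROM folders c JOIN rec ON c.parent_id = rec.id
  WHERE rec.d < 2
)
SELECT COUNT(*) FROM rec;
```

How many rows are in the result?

Base: id=4 (var) at d 0.
Iteration 1: rows with parent_id in {4} -> data (id 6, d 1).
Iteration 2: rows with parent_id in {6} -> opt (id 7, d 2).
Iteration 3: d < 2 fails for all current rows; recursion stops.
Total rows emitted: 3.

3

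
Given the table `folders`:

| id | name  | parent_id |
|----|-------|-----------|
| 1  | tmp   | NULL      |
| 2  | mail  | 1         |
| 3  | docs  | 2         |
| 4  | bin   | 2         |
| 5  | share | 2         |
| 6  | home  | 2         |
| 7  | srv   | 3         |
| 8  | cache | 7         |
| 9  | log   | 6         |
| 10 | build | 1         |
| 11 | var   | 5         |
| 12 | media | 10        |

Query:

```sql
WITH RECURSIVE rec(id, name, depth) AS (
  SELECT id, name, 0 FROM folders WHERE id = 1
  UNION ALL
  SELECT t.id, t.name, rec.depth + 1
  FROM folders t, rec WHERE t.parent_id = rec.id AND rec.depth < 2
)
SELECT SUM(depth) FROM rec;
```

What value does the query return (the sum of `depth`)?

12

Base: id=1 (tmp) at depth 0.
Iteration 1: rows with parent_id in {1} -> mail (id 2, depth 1), build (id 10, depth 1).
Iteration 2: rows with parent_id in {2,10} -> docs (id 3, depth 2), bin (id 4, depth 2), share (id 5, depth 2), home (id 6, depth 2), media (id 12, depth 2).
Iteration 3: depth < 2 fails for all current rows; recursion stops.
SUM(depth) = 0 + 1 + 1 + 2 + 2 + 2 + 2 + 2 = 12.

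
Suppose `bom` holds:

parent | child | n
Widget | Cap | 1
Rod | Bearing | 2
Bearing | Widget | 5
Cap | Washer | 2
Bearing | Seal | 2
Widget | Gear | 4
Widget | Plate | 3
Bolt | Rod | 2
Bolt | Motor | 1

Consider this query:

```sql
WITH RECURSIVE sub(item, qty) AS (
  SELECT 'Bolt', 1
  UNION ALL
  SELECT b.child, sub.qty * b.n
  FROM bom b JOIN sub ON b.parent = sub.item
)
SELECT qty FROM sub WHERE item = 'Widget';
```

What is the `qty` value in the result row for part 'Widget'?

Base: (Bolt, qty=1).
Iteration 1: components of {Bolt} -> Motor = 1*1 = 1, Rod = 1*2 = 2.
Iteration 2: components of {Motor,Rod} -> Bearing = 2*2 = 4.
Iteration 3: components of {Bearing} -> Seal = 4*2 = 8, Widget = 4*5 = 20.
Iteration 4: components of {Seal,Widget} -> Cap = 20*1 = 20, Gear = 20*4 = 80, Plate = 20*3 = 60.
Iteration 5: components of {Cap,Gear,Plate} -> Washer = 20*2 = 40.
Iteration 6: no further components; recursion stops.

20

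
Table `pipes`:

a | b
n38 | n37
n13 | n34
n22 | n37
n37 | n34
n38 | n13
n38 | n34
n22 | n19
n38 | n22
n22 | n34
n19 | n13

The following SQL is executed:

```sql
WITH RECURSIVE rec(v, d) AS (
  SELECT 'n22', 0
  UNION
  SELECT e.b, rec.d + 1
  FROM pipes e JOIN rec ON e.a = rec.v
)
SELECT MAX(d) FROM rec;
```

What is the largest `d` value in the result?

Base: (n22, d=0).
Iteration 1: edges from {n22} -> (n19, d=1), (n34, d=1), (n37, d=1).
Iteration 2: edges from {n19,n34,n37} -> (n13, d=2), (n34, d=2).
Iteration 3: edges from {n13,n34} -> (n34, d=3).
Iteration 4: no outgoing edges from {n34}; recursion stops.
d values: 0, 1, 1, 1, 2, 2, 3; the maximum is 3.

3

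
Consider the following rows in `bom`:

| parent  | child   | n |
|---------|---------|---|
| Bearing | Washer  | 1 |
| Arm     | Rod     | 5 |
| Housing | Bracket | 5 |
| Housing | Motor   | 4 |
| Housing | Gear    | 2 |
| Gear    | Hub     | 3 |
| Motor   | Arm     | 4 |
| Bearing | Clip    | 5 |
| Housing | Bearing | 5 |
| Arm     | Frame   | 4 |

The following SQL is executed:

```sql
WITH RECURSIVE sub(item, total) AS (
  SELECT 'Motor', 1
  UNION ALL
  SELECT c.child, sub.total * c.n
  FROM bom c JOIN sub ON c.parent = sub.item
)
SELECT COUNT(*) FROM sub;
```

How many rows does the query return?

4

Base: (Motor, total=1).
Iteration 1: components of {Motor} -> Arm = 1*4 = 4.
Iteration 2: components of {Arm} -> Frame = 4*4 = 16, Rod = 4*5 = 20.
Iteration 3: no further components; recursion stops.
Total rows emitted: 4.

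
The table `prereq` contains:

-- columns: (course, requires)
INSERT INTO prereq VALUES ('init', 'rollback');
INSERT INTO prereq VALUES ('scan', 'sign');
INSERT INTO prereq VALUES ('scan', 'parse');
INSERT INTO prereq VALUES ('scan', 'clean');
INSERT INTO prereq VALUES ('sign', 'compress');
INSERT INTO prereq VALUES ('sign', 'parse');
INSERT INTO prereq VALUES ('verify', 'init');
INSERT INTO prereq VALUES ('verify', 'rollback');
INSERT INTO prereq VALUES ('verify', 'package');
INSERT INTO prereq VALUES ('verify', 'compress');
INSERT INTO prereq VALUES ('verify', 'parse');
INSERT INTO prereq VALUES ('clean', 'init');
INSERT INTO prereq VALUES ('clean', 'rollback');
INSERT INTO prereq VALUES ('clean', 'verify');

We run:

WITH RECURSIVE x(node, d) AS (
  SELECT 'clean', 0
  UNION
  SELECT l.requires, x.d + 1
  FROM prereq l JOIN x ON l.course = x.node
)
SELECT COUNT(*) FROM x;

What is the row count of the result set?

10

Base: (clean, d=0).
Iteration 1: edges from {clean} -> (init, d=1), (rollback, d=1), (verify, d=1).
Iteration 2: edges from {init,rollback,verify} -> (compress, d=2), (init, d=2), (package, d=2), (parse, d=2), (rollback, d=2). [UNION drops 1 duplicate row(s)]
Iteration 3: edges from {compress,init,package,parse,rollback} -> (rollback, d=3).
Iteration 4: no outgoing edges from {rollback}; recursion stops.
Total rows emitted: 10.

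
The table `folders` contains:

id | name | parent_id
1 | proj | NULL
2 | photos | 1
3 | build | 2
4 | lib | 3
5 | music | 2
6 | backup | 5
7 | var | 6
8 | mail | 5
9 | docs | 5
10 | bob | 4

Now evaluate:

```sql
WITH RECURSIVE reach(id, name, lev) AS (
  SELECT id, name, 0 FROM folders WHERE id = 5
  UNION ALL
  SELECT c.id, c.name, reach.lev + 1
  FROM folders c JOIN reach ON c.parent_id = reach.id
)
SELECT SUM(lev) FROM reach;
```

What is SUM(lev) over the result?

5

Base: id=5 (music) at lev 0.
Iteration 1: rows with parent_id in {5} -> backup (id 6, lev 1), mail (id 8, lev 1), docs (id 9, lev 1).
Iteration 2: rows with parent_id in {6,8,9} -> var (id 7, lev 2).
Iteration 3: no rows with parent_id in {7}; recursion stops.
SUM(lev) = 0 + 1 + 1 + 1 + 2 = 5.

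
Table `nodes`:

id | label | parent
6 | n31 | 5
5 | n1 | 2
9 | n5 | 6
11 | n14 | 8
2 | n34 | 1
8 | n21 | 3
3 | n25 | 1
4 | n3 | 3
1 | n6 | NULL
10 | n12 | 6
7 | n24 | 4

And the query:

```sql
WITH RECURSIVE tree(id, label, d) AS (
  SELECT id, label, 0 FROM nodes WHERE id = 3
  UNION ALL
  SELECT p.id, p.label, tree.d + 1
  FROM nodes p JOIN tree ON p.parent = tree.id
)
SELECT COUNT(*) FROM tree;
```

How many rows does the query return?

5

Base: id=3 (n25) at d 0.
Iteration 1: rows with parent in {3} -> n3 (id 4, d 1), n21 (id 8, d 1).
Iteration 2: rows with parent in {4,8} -> n24 (id 7, d 2), n14 (id 11, d 2).
Iteration 3: no rows with parent in {7,11}; recursion stops.
Total rows emitted: 5.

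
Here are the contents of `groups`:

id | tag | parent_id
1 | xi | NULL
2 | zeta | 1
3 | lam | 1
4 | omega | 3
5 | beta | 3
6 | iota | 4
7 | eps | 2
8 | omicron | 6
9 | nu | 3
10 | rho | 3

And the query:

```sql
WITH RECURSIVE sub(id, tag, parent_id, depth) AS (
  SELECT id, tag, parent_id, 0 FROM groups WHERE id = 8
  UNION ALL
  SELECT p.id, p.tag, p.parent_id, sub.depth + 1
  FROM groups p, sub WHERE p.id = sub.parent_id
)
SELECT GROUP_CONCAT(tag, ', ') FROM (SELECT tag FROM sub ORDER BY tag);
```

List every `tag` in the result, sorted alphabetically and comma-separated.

iota, lam, omega, omicron, xi

Base: id=8 (omicron), parent_id=6, depth 0.
Iteration 1: join on id=6 -> iota (id 6, parent_id=4, depth 1).
Iteration 2: join on id=4 -> omega (id 4, parent_id=3, depth 2).
Iteration 3: join on id=3 -> lam (id 3, parent_id=1, depth 3).
Iteration 4: join on id=1 -> xi (id 1, parent_id=NULL, depth 4).
Iteration 5: parent_id is NULL; no match; recursion stops.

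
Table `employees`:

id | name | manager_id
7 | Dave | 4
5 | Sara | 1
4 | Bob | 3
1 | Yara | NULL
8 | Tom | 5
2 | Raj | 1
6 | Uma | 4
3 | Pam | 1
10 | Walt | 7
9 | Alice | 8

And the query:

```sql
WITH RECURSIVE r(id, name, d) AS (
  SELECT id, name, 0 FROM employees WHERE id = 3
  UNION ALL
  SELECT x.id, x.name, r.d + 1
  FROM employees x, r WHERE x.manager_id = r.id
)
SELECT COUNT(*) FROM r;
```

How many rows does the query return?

Base: id=3 (Pam) at d 0.
Iteration 1: rows with manager_id in {3} -> Bob (id 4, d 1).
Iteration 2: rows with manager_id in {4} -> Uma (id 6, d 2), Dave (id 7, d 2).
Iteration 3: rows with manager_id in {6,7} -> Walt (id 10, d 3).
Iteration 4: no rows with manager_id in {10}; recursion stops.
Total rows emitted: 5.

5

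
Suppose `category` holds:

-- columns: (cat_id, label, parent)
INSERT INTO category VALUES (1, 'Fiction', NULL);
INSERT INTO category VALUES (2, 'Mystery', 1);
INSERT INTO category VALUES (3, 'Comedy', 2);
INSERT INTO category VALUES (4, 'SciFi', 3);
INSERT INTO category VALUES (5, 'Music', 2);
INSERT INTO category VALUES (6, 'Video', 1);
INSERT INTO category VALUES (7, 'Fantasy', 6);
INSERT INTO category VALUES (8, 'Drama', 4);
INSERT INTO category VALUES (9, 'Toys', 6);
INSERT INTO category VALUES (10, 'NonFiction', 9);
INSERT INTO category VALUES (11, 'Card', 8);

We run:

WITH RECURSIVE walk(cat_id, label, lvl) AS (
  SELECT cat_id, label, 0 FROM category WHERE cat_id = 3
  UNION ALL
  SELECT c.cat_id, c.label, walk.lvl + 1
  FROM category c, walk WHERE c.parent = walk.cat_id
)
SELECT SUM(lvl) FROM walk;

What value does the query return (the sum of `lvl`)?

6

Base: cat_id=3 (Comedy) at lvl 0.
Iteration 1: rows with parent in {3} -> SciFi (id 4, lvl 1).
Iteration 2: rows with parent in {4} -> Drama (id 8, lvl 2).
Iteration 3: rows with parent in {8} -> Card (id 11, lvl 3).
Iteration 4: no rows with parent in {11}; recursion stops.
SUM(lvl) = 0 + 1 + 2 + 3 = 6.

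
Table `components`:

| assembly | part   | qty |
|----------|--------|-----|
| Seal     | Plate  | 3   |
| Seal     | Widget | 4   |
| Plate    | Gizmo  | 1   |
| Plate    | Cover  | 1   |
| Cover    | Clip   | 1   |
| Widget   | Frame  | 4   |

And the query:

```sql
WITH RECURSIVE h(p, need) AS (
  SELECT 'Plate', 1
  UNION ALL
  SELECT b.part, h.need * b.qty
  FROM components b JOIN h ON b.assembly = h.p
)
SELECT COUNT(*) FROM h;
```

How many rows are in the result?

Base: (Plate, need=1).
Iteration 1: components of {Plate} -> Cover = 1*1 = 1, Gizmo = 1*1 = 1.
Iteration 2: components of {Cover,Gizmo} -> Clip = 1*1 = 1.
Iteration 3: no further components; recursion stops.
Total rows emitted: 4.

4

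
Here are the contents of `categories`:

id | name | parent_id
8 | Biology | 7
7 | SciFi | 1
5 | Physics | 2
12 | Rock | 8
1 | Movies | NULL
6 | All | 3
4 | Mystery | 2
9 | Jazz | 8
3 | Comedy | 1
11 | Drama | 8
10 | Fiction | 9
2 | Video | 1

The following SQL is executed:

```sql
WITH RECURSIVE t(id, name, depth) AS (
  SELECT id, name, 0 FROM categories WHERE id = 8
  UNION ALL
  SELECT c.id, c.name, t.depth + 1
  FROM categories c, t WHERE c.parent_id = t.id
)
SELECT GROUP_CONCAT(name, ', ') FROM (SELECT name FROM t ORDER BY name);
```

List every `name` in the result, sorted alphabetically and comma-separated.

Base: id=8 (Biology) at depth 0.
Iteration 1: rows with parent_id in {8} -> Jazz (id 9, depth 1), Drama (id 11, depth 1), Rock (id 12, depth 1).
Iteration 2: rows with parent_id in {9,11,12} -> Fiction (id 10, depth 2).
Iteration 3: no rows with parent_id in {10}; recursion stops.

Biology, Drama, Fiction, Jazz, Rock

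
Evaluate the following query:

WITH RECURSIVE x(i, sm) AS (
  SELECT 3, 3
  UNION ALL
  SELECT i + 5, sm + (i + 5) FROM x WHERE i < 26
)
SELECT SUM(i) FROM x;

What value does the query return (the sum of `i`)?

Base: i=3, sm=3.
Iteration 1: 3 < 26 holds -> i = 3 + 5 = 8, sm = 3 + 8 = 11.
Iteration 2: 8 < 26 holds -> i = 8 + 5 = 13, sm = 11 + 13 = 24.
Iteration 3: 13 < 26 holds -> i = 13 + 5 = 18, sm = 24 + 18 = 42.
Iteration 4: 18 < 26 holds -> i = 18 + 5 = 23, sm = 42 + 23 = 65.
Iteration 5: 23 < 26 holds -> i = 23 + 5 = 28, sm = 65 + 28 = 93.
Iteration 6: 28 < 26 fails; recursion stops.
SUM(i) = 3 + 8 + 13 + 18 + 23 + 28 = 93.

93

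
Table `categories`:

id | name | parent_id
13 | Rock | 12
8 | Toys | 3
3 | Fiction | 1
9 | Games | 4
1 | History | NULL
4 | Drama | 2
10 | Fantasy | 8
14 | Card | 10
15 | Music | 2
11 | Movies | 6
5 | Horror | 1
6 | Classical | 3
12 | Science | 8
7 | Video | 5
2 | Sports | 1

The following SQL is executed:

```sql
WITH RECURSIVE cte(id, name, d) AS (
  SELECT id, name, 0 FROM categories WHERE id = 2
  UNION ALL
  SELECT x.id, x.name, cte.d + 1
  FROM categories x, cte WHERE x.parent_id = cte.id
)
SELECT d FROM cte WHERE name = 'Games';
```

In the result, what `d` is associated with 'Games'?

2

Base: id=2 (Sports) at d 0.
Iteration 1: rows with parent_id in {2} -> Drama (id 4, d 1), Music (id 15, d 1).
Iteration 2: rows with parent_id in {4,15} -> Games (id 9, d 2).
Iteration 3: no rows with parent_id in {9}; recursion stops.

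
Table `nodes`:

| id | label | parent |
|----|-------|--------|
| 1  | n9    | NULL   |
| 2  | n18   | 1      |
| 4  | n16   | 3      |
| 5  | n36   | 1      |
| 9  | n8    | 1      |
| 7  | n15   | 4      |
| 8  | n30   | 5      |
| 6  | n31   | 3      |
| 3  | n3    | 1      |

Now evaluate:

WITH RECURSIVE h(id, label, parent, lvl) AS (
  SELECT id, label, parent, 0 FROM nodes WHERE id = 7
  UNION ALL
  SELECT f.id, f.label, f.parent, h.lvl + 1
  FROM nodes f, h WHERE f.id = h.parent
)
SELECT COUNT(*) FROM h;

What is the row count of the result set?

Base: id=7 (n15), parent=4, lvl 0.
Iteration 1: join on id=4 -> n16 (id 4, parent=3, lvl 1).
Iteration 2: join on id=3 -> n3 (id 3, parent=1, lvl 2).
Iteration 3: join on id=1 -> n9 (id 1, parent=NULL, lvl 3).
Iteration 4: parent is NULL; no match; recursion stops.
Total rows emitted: 4.

4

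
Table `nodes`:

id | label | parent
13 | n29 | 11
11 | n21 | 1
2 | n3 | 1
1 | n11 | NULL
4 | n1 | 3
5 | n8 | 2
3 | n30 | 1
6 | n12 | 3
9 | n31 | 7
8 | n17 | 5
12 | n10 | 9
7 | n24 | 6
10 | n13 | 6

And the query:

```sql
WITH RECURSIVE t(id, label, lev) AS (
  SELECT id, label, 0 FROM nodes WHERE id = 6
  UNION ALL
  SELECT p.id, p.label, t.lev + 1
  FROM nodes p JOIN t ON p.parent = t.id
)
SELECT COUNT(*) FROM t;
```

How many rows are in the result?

Base: id=6 (n12) at lev 0.
Iteration 1: rows with parent in {6} -> n24 (id 7, lev 1), n13 (id 10, lev 1).
Iteration 2: rows with parent in {7,10} -> n31 (id 9, lev 2).
Iteration 3: rows with parent in {9} -> n10 (id 12, lev 3).
Iteration 4: no rows with parent in {12}; recursion stops.
Total rows emitted: 5.

5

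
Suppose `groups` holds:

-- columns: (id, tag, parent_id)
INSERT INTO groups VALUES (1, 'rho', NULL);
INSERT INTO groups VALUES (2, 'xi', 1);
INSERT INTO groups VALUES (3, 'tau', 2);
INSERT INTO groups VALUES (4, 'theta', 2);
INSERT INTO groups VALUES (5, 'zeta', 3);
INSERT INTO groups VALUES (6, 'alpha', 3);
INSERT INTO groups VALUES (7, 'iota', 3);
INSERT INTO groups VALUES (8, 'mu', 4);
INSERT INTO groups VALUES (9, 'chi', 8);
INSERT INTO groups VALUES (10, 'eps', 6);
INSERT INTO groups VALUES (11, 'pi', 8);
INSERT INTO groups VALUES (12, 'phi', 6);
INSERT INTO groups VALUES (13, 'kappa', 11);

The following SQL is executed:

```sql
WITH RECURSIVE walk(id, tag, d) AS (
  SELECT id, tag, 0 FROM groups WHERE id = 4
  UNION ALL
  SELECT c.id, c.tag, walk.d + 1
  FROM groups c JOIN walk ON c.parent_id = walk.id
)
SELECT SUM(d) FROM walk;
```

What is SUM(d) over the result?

8

Base: id=4 (theta) at d 0.
Iteration 1: rows with parent_id in {4} -> mu (id 8, d 1).
Iteration 2: rows with parent_id in {8} -> chi (id 9, d 2), pi (id 11, d 2).
Iteration 3: rows with parent_id in {9,11} -> kappa (id 13, d 3).
Iteration 4: no rows with parent_id in {13}; recursion stops.
SUM(d) = 0 + 1 + 2 + 2 + 3 = 8.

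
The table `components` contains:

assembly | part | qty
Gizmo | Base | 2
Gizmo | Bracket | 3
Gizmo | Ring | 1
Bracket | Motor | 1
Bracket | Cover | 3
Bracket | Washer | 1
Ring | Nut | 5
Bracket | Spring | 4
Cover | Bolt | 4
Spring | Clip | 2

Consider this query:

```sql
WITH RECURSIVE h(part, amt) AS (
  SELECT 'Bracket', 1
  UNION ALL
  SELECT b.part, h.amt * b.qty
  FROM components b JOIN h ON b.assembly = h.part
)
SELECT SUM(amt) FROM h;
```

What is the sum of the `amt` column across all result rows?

Base: (Bracket, amt=1).
Iteration 1: components of {Bracket} -> Cover = 1*3 = 3, Motor = 1*1 = 1, Spring = 1*4 = 4, Washer = 1*1 = 1.
Iteration 2: components of {Cover,Motor,Spring,Washer} -> Bolt = 3*4 = 12, Clip = 4*2 = 8.
Iteration 3: no further components; recursion stops.
SUM(amt) = 1 + 1 + 3 + 1 + 4 + 12 + 8 = 30.

30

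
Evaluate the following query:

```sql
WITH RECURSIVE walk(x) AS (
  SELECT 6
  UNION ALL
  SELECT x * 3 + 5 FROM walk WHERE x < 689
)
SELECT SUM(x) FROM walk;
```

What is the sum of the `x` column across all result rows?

3079

Base: x=6.
Iteration 1: 6 < 689 holds -> x = 6 * 3 + 5 = 23.
Iteration 2: 23 < 689 holds -> x = 23 * 3 + 5 = 74.
Iteration 3: 74 < 689 holds -> x = 74 * 3 + 5 = 227.
Iteration 4: 227 < 689 holds -> x = 227 * 3 + 5 = 686.
Iteration 5: 686 < 689 holds -> x = 686 * 3 + 5 = 2063.
Iteration 6: 2063 < 689 fails; recursion stops.
SUM(x) = 6 + 23 + 74 + 227 + 686 + 2063 = 3079.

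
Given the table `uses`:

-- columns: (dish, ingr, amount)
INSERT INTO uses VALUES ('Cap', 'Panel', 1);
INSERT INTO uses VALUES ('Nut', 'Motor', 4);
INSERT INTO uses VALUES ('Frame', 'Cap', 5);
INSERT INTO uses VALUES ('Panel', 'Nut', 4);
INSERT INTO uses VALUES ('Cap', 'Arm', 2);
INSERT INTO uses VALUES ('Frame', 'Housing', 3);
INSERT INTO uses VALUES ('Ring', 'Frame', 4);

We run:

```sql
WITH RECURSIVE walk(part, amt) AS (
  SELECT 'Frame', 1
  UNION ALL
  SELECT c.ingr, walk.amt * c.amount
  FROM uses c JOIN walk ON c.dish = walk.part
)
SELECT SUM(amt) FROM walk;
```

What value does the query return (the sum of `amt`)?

Base: (Frame, amt=1).
Iteration 1: components of {Frame} -> Cap = 1*5 = 5, Housing = 1*3 = 3.
Iteration 2: components of {Cap,Housing} -> Arm = 5*2 = 10, Panel = 5*1 = 5.
Iteration 3: components of {Arm,Panel} -> Nut = 5*4 = 20.
Iteration 4: components of {Nut} -> Motor = 20*4 = 80.
Iteration 5: no further components; recursion stops.
SUM(amt) = 1 + 5 + 3 + 10 + 5 + 20 + 80 = 124.

124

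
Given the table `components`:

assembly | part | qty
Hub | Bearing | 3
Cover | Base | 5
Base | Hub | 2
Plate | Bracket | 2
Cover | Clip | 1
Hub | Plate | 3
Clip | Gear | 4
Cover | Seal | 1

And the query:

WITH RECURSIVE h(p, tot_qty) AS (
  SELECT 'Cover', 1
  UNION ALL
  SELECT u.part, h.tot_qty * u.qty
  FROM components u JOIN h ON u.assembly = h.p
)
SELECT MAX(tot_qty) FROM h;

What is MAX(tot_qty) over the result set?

Base: (Cover, tot_qty=1).
Iteration 1: components of {Cover} -> Base = 1*5 = 5, Clip = 1*1 = 1, Seal = 1*1 = 1.
Iteration 2: components of {Base,Clip,Seal} -> Gear = 1*4 = 4, Hub = 5*2 = 10.
Iteration 3: components of {Gear,Hub} -> Bearing = 10*3 = 30, Plate = 10*3 = 30.
Iteration 4: components of {Bearing,Plate} -> Bracket = 30*2 = 60.
Iteration 5: no further components; recursion stops.
tot_qty values: 1, 1, 5, 1, 4, 10, 30, 30, 60; the maximum is 60.

60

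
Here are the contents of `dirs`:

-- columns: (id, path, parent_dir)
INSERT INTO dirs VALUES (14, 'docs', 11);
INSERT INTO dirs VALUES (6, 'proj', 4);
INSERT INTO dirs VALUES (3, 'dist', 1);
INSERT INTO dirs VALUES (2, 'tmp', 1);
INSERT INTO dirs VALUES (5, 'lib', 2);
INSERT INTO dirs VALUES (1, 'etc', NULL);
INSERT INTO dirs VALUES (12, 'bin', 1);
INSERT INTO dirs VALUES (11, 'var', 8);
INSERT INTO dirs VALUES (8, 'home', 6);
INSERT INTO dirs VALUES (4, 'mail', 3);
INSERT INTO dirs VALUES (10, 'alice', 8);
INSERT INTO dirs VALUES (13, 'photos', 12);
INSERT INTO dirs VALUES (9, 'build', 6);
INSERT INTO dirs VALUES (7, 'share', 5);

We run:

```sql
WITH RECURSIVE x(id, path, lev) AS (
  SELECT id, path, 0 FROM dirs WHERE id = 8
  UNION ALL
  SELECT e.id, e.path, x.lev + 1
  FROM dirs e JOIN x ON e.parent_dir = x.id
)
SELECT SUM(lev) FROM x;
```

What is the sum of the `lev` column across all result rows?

Base: id=8 (home) at lev 0.
Iteration 1: rows with parent_dir in {8} -> alice (id 10, lev 1), var (id 11, lev 1).
Iteration 2: rows with parent_dir in {10,11} -> docs (id 14, lev 2).
Iteration 3: no rows with parent_dir in {14}; recursion stops.
SUM(lev) = 0 + 1 + 1 + 2 = 4.

4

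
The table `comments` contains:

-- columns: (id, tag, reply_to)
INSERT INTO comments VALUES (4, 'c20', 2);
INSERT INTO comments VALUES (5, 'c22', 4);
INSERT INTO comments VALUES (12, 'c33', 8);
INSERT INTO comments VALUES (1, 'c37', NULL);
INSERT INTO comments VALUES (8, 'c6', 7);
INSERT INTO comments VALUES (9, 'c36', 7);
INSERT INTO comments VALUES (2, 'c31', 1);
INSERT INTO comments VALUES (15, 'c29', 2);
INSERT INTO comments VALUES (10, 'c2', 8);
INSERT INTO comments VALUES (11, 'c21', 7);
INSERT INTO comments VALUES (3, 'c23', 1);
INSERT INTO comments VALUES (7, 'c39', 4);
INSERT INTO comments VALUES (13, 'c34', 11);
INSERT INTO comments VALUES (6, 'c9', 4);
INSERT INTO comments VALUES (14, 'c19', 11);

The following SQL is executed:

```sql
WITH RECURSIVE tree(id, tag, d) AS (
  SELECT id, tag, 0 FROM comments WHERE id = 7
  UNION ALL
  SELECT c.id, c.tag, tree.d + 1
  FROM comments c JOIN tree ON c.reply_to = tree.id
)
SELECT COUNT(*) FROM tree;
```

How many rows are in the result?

8

Base: id=7 (c39) at d 0.
Iteration 1: rows with reply_to in {7} -> c6 (id 8, d 1), c36 (id 9, d 1), c21 (id 11, d 1).
Iteration 2: rows with reply_to in {8,9,11} -> c2 (id 10, d 2), c33 (id 12, d 2), c34 (id 13, d 2), c19 (id 14, d 2).
Iteration 3: no rows with reply_to in {10,12,13,14}; recursion stops.
Total rows emitted: 8.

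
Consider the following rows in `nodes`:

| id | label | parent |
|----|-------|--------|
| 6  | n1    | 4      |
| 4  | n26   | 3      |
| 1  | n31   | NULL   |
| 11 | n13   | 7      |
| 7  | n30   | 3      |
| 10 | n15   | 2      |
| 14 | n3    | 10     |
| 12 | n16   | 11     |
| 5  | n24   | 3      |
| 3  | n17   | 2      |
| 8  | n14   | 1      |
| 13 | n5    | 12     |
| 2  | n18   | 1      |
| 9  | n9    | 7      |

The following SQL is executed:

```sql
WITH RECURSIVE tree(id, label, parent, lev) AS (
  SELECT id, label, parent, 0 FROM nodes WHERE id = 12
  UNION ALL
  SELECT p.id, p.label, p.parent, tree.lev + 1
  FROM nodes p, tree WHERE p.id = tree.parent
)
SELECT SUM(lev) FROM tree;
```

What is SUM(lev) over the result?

15

Base: id=12 (n16), parent=11, lev 0.
Iteration 1: join on id=11 -> n13 (id 11, parent=7, lev 1).
Iteration 2: join on id=7 -> n30 (id 7, parent=3, lev 2).
Iteration 3: join on id=3 -> n17 (id 3, parent=2, lev 3).
Iteration 4: join on id=2 -> n18 (id 2, parent=1, lev 4).
Iteration 5: join on id=1 -> n31 (id 1, parent=NULL, lev 5).
Iteration 6: parent is NULL; no match; recursion stops.
SUM(lev) = 0 + 1 + 2 + 3 + 4 + 5 = 15.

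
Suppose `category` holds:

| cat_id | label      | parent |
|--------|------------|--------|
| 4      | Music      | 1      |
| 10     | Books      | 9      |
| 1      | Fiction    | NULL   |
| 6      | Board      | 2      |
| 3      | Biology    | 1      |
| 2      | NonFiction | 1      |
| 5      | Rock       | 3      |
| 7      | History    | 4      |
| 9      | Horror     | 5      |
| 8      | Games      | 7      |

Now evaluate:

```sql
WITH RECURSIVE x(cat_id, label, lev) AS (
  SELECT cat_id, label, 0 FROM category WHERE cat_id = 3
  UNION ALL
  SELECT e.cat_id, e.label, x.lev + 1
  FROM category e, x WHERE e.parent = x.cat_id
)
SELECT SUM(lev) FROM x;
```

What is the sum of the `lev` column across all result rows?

Base: cat_id=3 (Biology) at lev 0.
Iteration 1: rows with parent in {3} -> Rock (id 5, lev 1).
Iteration 2: rows with parent in {5} -> Horror (id 9, lev 2).
Iteration 3: rows with parent in {9} -> Books (id 10, lev 3).
Iteration 4: no rows with parent in {10}; recursion stops.
SUM(lev) = 0 + 1 + 2 + 3 = 6.

6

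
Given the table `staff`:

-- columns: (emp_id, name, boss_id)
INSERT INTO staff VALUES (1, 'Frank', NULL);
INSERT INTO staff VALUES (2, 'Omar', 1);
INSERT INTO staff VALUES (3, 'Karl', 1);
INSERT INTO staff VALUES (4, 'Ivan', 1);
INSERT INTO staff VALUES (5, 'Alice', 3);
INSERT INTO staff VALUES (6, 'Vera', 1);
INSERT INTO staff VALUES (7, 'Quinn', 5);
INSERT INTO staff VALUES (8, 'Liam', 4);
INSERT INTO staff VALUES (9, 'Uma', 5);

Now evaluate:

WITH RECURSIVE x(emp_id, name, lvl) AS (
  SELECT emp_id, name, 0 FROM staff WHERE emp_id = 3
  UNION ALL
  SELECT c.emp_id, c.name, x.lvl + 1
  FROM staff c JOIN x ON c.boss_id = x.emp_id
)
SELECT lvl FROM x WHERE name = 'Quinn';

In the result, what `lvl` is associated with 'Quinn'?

Base: emp_id=3 (Karl) at lvl 0.
Iteration 1: rows with boss_id in {3} -> Alice (id 5, lvl 1).
Iteration 2: rows with boss_id in {5} -> Quinn (id 7, lvl 2), Uma (id 9, lvl 2).
Iteration 3: no rows with boss_id in {7,9}; recursion stops.

2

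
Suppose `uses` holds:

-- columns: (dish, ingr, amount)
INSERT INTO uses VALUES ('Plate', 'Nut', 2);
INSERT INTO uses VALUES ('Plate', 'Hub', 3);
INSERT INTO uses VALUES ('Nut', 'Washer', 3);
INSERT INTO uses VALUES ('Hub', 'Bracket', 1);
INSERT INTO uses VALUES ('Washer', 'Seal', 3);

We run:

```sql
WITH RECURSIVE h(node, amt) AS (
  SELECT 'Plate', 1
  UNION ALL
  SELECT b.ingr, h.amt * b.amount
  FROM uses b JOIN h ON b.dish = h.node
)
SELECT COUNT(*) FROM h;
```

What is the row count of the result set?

6

Base: (Plate, amt=1).
Iteration 1: components of {Plate} -> Hub = 1*3 = 3, Nut = 1*2 = 2.
Iteration 2: components of {Hub,Nut} -> Bracket = 3*1 = 3, Washer = 2*3 = 6.
Iteration 3: components of {Bracket,Washer} -> Seal = 6*3 = 18.
Iteration 4: no further components; recursion stops.
Total rows emitted: 6.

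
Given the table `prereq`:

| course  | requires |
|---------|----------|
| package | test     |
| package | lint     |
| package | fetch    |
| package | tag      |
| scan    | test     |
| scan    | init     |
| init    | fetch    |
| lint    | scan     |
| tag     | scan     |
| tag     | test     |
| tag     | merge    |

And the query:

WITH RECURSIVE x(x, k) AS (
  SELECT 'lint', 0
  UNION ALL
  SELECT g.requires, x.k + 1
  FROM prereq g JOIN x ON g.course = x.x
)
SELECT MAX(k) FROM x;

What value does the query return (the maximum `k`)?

3

Base: (lint, k=0).
Iteration 1: edges from {lint} -> (scan, k=1).
Iteration 2: edges from {scan} -> (init, k=2), (test, k=2).
Iteration 3: edges from {init,test} -> (fetch, k=3).
Iteration 4: no outgoing edges from {fetch}; recursion stops.
k values: 0, 1, 2, 2, 3; the maximum is 3.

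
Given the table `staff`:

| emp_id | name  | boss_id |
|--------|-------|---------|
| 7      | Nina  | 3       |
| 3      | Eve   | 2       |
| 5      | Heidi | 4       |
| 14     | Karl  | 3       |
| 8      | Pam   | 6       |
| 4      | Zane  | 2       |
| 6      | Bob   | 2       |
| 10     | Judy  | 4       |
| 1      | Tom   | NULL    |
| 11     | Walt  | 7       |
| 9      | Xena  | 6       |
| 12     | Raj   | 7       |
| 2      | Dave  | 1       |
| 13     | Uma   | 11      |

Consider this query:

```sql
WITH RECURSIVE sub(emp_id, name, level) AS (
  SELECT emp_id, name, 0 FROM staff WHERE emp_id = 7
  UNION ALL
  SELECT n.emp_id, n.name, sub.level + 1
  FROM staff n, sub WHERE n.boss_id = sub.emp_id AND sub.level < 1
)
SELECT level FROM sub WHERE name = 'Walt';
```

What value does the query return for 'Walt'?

Base: emp_id=7 (Nina) at level 0.
Iteration 1: rows with boss_id in {7} -> Walt (id 11, level 1), Raj (id 12, level 1).
Iteration 2: level < 1 fails for all current rows; recursion stops.

1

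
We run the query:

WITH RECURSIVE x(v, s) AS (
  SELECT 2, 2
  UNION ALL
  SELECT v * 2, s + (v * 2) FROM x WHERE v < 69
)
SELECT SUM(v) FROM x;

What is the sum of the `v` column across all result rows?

254

Base: v=2, s=2.
Iteration 1: 2 < 69 holds -> v = 2 * 2 = 4, s = 2 + 4 = 6.
Iteration 2: 4 < 69 holds -> v = 4 * 2 = 8, s = 6 + 8 = 14.
Iteration 3: 8 < 69 holds -> v = 8 * 2 = 16, s = 14 + 16 = 30.
Iteration 4: 16 < 69 holds -> v = 16 * 2 = 32, s = 30 + 32 = 62.
Iteration 5: 32 < 69 holds -> v = 32 * 2 = 64, s = 62 + 64 = 126.
Iteration 6: 64 < 69 holds -> v = 64 * 2 = 128, s = 126 + 128 = 254.
Iteration 7: 128 < 69 fails; recursion stops.
SUM(v) = 2 + 4 + 8 + 16 + 32 + 64 + 128 = 254.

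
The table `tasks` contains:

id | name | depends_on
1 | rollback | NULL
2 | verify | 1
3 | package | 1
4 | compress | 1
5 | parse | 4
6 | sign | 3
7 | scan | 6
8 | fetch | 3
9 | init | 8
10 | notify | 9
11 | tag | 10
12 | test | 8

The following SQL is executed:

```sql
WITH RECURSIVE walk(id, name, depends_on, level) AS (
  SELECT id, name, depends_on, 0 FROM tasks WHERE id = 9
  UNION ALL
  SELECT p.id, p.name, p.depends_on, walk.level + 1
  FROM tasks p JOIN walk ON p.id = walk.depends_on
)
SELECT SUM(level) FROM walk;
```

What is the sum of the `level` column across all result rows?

6

Base: id=9 (init), depends_on=8, level 0.
Iteration 1: join on id=8 -> fetch (id 8, depends_on=3, level 1).
Iteration 2: join on id=3 -> package (id 3, depends_on=1, level 2).
Iteration 3: join on id=1 -> rollback (id 1, depends_on=NULL, level 3).
Iteration 4: depends_on is NULL; no match; recursion stops.
SUM(level) = 0 + 1 + 2 + 3 = 6.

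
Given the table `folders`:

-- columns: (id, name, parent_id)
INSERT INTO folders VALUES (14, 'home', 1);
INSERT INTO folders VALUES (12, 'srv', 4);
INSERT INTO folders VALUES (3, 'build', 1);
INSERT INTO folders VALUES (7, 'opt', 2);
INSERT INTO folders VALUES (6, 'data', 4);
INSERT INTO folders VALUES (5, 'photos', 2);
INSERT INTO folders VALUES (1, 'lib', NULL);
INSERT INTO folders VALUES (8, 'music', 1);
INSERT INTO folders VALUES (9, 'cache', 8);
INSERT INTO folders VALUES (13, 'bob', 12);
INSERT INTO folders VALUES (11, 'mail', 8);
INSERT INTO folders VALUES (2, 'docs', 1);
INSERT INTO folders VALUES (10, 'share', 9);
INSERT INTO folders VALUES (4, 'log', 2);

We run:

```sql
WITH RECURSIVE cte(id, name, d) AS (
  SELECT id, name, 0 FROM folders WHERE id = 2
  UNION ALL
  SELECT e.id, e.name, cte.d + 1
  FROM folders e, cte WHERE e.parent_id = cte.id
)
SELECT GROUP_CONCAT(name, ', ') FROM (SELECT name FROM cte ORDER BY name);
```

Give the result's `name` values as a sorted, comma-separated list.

bob, data, docs, log, opt, photos, srv

Base: id=2 (docs) at d 0.
Iteration 1: rows with parent_id in {2} -> log (id 4, d 1), photos (id 5, d 1), opt (id 7, d 1).
Iteration 2: rows with parent_id in {4,5,7} -> data (id 6, d 2), srv (id 12, d 2).
Iteration 3: rows with parent_id in {6,12} -> bob (id 13, d 3).
Iteration 4: no rows with parent_id in {13}; recursion stops.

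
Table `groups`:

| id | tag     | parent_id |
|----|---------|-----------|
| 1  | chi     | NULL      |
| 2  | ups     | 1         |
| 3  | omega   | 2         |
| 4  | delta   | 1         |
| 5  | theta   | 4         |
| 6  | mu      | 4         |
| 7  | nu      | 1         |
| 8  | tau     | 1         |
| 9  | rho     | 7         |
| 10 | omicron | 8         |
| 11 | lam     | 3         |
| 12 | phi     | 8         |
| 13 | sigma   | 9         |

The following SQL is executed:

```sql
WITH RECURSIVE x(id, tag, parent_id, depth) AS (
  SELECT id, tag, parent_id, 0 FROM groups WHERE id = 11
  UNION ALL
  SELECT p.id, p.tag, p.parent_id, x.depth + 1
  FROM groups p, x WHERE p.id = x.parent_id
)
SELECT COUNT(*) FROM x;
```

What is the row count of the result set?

Base: id=11 (lam), parent_id=3, depth 0.
Iteration 1: join on id=3 -> omega (id 3, parent_id=2, depth 1).
Iteration 2: join on id=2 -> ups (id 2, parent_id=1, depth 2).
Iteration 3: join on id=1 -> chi (id 1, parent_id=NULL, depth 3).
Iteration 4: parent_id is NULL; no match; recursion stops.
Total rows emitted: 4.

4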